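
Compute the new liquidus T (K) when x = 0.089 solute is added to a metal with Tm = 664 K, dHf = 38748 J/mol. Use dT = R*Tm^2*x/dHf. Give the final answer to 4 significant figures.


dT = R*Tm^2*x / dHf
dT = 8.314 * 664^2 * 0.089 / 38748
dT = 8.41951 K
T_new = 664 - 8.41951 = 655.6 K


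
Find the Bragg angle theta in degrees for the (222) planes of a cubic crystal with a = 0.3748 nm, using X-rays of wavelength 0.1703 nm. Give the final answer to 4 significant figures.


d = a / sqrt(h^2+k^2+l^2)
d = 0.3748 / sqrt(12) = 0.108195 nm
lambda = 2*d*sin(theta)  =>  sin(theta) = lambda / (2*d)
sin(theta) = 0.1703 / (2 * 0.108195) = 0.787002
theta = 51.91 deg


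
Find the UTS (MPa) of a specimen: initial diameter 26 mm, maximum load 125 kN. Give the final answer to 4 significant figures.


A0 = pi*(d/2)^2 = pi*(26/2)^2 = 530.929 mm^2
UTS = F_max / A0 = 125*1000 / 530.929
UTS = 235.4 MPa


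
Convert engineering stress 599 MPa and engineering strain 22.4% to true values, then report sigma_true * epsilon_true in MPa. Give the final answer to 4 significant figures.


sigma_true = sigma_eng * (1 + epsilon_eng)
sigma_true = 599 * (1 + 0.224) = 733.176 MPa
epsilon_true = ln(1 + epsilon_eng)
epsilon_true = ln(1 + 0.224) = 0.202124
sigma_true * epsilon_true = 733.176 * 0.202124 = 148.2 MPa


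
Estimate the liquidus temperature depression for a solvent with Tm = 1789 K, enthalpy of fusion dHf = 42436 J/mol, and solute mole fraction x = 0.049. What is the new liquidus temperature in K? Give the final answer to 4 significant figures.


dT = R*Tm^2*x / dHf
dT = 8.314 * 1789^2 * 0.049 / 42436
dT = 30.725 K
T_new = 1789 - 30.725 = 1758 K


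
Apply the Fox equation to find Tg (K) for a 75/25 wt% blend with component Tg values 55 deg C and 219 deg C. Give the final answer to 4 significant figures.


1/Tg = w1/Tg1 + w2/Tg2 (in Kelvin)
Tg1 = 328.15 K, Tg2 = 492.15 K
1/Tg = 0.75/328.15 + 0.25/492.15
Tg = 358 K


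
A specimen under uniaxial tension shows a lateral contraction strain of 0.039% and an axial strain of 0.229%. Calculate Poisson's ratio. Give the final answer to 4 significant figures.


nu = -epsilon_lat / epsilon_axial
Lateral strain is contraction (negative), so using magnitudes:
nu = 0.039 / 0.229
nu = 0.1703


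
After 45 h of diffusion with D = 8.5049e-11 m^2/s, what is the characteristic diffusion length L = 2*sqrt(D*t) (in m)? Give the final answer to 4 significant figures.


t = 45 hr = 162000 s
Diffusion length = 2*sqrt(D*t)
= 2*sqrt(8.5049e-11 * 162000)
= 7.424e-03 m


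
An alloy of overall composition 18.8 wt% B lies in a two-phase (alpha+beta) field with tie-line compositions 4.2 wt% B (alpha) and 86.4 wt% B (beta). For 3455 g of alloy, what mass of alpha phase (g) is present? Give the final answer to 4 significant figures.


f_alpha = (C_beta - C0) / (C_beta - C_alpha)
f_alpha = (86.4 - 18.8) / (86.4 - 4.2) = 0.822384
m_alpha = f_alpha * m_total = 0.822384 * 3455 = 2841 g


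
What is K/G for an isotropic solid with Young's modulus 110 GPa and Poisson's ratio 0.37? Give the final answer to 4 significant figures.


G = E / (2*(1+nu))
G = 110 / (2*(1+0.37)) = 40.146 GPa
K = E / (3*(1-2*nu))
K = 110 / (3*(1-2*0.37)) = 141.026 GPa
K/G = 141.026 / 40.146 = 3.513


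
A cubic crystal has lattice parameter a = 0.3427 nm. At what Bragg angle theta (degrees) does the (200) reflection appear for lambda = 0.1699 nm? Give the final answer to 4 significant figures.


d = a / sqrt(h^2+k^2+l^2)
d = 0.3427 / sqrt(4) = 0.17135 nm
lambda = 2*d*sin(theta)  =>  sin(theta) = lambda / (2*d)
sin(theta) = 0.1699 / (2 * 0.17135) = 0.495769
theta = 29.72 deg


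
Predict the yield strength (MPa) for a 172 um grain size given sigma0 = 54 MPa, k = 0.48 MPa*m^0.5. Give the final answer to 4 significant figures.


sigma_y = sigma0 + k / sqrt(d)
d = 172 um = 1.72e-04 m
sigma_y = 54 + 0.48 / sqrt(1.72e-04)
sigma_y = 90.6 MPa


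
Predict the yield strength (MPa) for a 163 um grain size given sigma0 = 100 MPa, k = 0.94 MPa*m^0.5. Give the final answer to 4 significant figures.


sigma_y = sigma0 + k / sqrt(d)
d = 163 um = 1.63e-04 m
sigma_y = 100 + 0.94 / sqrt(1.63e-04)
sigma_y = 173.6 MPa


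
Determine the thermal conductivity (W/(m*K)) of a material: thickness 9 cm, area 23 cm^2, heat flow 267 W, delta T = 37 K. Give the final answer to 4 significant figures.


k = Q*L / (A*dT)
L = 0.09 m, A = 2.3e-03 m^2
k = 267 * 0.09 / (2.3e-03 * 37)
k = 282.4 W/(m*K)


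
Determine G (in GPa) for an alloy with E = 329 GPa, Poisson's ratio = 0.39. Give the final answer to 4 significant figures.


G = E / (2*(1+nu))
G = 329 / (2*(1+0.39))
G = 118.3 GPa


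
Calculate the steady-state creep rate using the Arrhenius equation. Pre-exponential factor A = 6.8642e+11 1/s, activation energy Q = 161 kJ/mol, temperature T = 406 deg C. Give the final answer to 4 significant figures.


rate = A * exp(-Q / (R*T))
T = 406 + 273.15 = 679.15 K
rate = 6.8642e+11 * exp(-161e3 / (8.314 * 679.15))
rate = 0.284 1/s


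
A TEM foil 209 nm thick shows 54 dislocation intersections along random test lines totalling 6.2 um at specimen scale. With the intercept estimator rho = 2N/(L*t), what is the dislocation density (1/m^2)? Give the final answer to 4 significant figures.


rho = 2N / (L * t)
L = 6.2 um = 6.2e-06 m, t = 209 nm = 2.09e-07 m
rho = 2 * 54 / (6.2e-06 * 2.09e-07)
rho = 8.335e+13 1/m^2


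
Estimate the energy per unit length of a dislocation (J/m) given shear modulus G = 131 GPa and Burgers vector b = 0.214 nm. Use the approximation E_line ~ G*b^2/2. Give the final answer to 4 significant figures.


E = G*b^2/2
b = 0.214 nm = 2.14e-10 m
G = 131 GPa = 1.31e+11 Pa
E = 0.5 * 1.31e+11 * (2.14e-10)^2
E = 3e-09 J/m


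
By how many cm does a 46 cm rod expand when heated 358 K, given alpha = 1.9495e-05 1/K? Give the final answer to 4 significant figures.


dL = L0 * alpha * dT
dL = 46 * 1.9495e-05 * 358
dL = 0.321 cm


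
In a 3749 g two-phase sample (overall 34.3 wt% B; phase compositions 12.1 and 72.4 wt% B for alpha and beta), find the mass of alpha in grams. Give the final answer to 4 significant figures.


f_alpha = (C_beta - C0) / (C_beta - C_alpha)
f_alpha = (72.4 - 34.3) / (72.4 - 12.1) = 0.631841
m_alpha = f_alpha * m_total = 0.631841 * 3749 = 2369 g


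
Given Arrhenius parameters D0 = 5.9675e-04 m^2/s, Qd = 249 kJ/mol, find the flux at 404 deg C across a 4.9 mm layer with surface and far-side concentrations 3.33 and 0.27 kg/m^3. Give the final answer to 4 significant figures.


Step 1: D = D0 * exp(-Qd/(R*T))
T = 404 + 273.15 = 677.15 K
D = 5.9675e-04 * exp(-249e3 / (8.314 * 677.15)) = 3.69403e-23 m^2/s
Step 2: J = D * (C1 - C2) / dx
J = 3.69403e-23 * (3.33 - 0.27) / 4.9e-03
J = 2.307e-20 kg/(m^2*s)


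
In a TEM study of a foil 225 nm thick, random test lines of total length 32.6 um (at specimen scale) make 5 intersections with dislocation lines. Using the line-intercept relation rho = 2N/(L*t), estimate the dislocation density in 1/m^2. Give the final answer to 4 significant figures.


rho = 2N / (L * t)
L = 32.6 um = 3.26e-05 m, t = 225 nm = 2.25e-07 m
rho = 2 * 5 / (3.26e-05 * 2.25e-07)
rho = 1.363e+12 1/m^2


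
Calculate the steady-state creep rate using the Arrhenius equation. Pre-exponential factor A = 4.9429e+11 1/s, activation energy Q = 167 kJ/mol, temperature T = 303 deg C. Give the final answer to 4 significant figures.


rate = A * exp(-Q / (R*T))
T = 303 + 273.15 = 576.15 K
rate = 4.9429e+11 * exp(-167e3 / (8.314 * 576.15))
rate = 3.572e-04 1/s


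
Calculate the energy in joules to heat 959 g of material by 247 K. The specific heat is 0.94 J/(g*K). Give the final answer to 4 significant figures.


Q = m * cp * dT
Q = 959 * 0.94 * 247
Q = 222700 J


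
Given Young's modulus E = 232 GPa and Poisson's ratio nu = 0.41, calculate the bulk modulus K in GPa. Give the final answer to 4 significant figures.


K = E / (3*(1-2*nu))
K = 232 / (3*(1-2*0.41))
K = 429.6 GPa


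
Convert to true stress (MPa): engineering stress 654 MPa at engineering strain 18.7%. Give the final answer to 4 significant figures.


sigma_true = sigma_eng * (1 + epsilon_eng)
sigma_true = 654 * (1 + 0.187)
sigma_true = 776.3 MPa


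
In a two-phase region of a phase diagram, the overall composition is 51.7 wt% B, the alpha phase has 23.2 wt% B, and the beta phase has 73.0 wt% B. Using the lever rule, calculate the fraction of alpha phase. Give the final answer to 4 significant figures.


f_alpha = (C_beta - C0) / (C_beta - C_alpha)
f_alpha = (73.0 - 51.7) / (73.0 - 23.2)
f_alpha = 0.4277


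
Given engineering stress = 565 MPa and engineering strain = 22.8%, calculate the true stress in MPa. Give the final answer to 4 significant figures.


sigma_true = sigma_eng * (1 + epsilon_eng)
sigma_true = 565 * (1 + 0.228)
sigma_true = 693.8 MPa


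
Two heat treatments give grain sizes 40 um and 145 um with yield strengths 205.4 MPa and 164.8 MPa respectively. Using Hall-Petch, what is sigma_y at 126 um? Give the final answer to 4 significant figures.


sigma_y = sigma0 + k / sqrt(d)
1/sqrt(d1) = 1/sqrt(4e-05) = 158.114;  1/sqrt(d2) = 83.0455
k = (sigma1 - sigma2) / (1/sqrt(d1) - 1/sqrt(d2)) = (205.4 - 164.8) / (158.114 - 83.0455) = 0.54084 MPa*m^0.5
sigma0 = sigma1 - k/sqrt(d1) = 205.4 - 0.54084*158.114 = 119.886 MPa
sigma_y(d3) = 119.886 + 0.54084 / sqrt(1.26e-04) = 168.1 MPa


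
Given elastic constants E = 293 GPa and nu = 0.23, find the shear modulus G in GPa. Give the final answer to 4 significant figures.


G = E / (2*(1+nu))
G = 293 / (2*(1+0.23))
G = 119.1 GPa


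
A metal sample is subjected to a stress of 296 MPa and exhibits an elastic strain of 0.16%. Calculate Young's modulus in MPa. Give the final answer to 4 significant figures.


E = sigma / epsilon
epsilon = 0.16% = 1.6e-03
E = 296 / 1.6e-03
E = 185000 MPa


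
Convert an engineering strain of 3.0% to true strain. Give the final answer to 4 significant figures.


epsilon_true = ln(1 + epsilon_eng)
epsilon_true = ln(1 + 0.03)
epsilon_true = 0.02956


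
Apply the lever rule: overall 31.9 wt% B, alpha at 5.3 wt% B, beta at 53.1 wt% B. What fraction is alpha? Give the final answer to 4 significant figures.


f_alpha = (C_beta - C0) / (C_beta - C_alpha)
f_alpha = (53.1 - 31.9) / (53.1 - 5.3)
f_alpha = 0.4435


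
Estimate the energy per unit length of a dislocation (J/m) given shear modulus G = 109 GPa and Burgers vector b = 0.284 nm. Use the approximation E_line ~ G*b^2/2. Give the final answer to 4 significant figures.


E = G*b^2/2
b = 0.284 nm = 2.84e-10 m
G = 109 GPa = 1.09e+11 Pa
E = 0.5 * 1.09e+11 * (2.84e-10)^2
E = 4.396e-09 J/m


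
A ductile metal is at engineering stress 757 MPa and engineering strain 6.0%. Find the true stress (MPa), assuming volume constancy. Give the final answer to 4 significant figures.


sigma_true = sigma_eng * (1 + epsilon_eng)
sigma_true = 757 * (1 + 0.06)
sigma_true = 802.4 MPa


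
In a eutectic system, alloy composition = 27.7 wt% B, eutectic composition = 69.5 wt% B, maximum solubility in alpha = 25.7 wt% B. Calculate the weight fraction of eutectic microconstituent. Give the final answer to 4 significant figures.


f_primary = (C_e - C0) / (C_e - C_alpha_max)
f_primary = (69.5 - 27.7) / (69.5 - 25.7)
f_primary = 0.954338
f_eutectic = 1 - 0.954338 = 0.04566


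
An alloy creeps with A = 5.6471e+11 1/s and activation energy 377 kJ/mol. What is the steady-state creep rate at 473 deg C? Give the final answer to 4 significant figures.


rate = A * exp(-Q / (R*T))
T = 473 + 273.15 = 746.15 K
rate = 5.6471e+11 * exp(-377e3 / (8.314 * 746.15))
rate = 2.284e-15 1/s


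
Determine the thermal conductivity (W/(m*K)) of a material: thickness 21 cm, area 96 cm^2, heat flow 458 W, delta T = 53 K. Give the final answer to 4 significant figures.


k = Q*L / (A*dT)
L = 0.21 m, A = 9.6e-03 m^2
k = 458 * 0.21 / (9.6e-03 * 53)
k = 189 W/(m*K)


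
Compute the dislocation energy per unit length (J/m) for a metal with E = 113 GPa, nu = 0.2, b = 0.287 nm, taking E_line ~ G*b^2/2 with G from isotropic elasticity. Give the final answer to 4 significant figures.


Step 1: G = E / (2*(1+nu))
G = 113 / (2*(1+0.2)) = 47.0833 GPa = 4.70833e+10 Pa
Step 2: E_line = G*b^2/2
b = 0.287 nm = 2.87e-10 m
E_line = 0.5 * 4.70833e+10 * (2.87e-10)^2 = 1.939e-09 J/m


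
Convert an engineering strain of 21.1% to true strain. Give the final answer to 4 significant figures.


epsilon_true = ln(1 + epsilon_eng)
epsilon_true = ln(1 + 0.211)
epsilon_true = 0.1914


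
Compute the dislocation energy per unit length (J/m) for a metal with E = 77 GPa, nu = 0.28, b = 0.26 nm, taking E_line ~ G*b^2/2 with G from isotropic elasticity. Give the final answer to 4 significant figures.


Step 1: G = E / (2*(1+nu))
G = 77 / (2*(1+0.28)) = 30.0781 GPa = 3.00781e+10 Pa
Step 2: E_line = G*b^2/2
b = 0.26 nm = 2.6e-10 m
E_line = 0.5 * 3.00781e+10 * (2.6e-10)^2 = 1.017e-09 J/m


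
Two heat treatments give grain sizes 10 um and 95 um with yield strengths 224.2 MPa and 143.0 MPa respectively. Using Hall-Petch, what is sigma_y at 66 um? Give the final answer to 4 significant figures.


sigma_y = sigma0 + k / sqrt(d)
1/sqrt(d1) = 1/sqrt(1e-05) = 316.228;  1/sqrt(d2) = 102.598
k = (sigma1 - sigma2) / (1/sqrt(d1) - 1/sqrt(d2)) = (224.2 - 143.0) / (316.228 - 102.598) = 0.380097 MPa*m^0.5
sigma0 = sigma1 - k/sqrt(d1) = 224.2 - 0.380097*316.228 = 104.003 MPa
sigma_y(d3) = 104.003 + 0.380097 / sqrt(6.6e-05) = 150.8 MPa


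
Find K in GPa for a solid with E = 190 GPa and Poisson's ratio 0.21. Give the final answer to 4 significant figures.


K = E / (3*(1-2*nu))
K = 190 / (3*(1-2*0.21))
K = 109.2 GPa


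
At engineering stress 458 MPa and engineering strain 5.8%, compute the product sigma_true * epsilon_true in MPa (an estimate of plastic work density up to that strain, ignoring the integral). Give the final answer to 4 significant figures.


sigma_true = sigma_eng * (1 + epsilon_eng)
sigma_true = 458 * (1 + 0.058) = 484.564 MPa
epsilon_true = ln(1 + epsilon_eng)
epsilon_true = ln(1 + 0.058) = 0.0563803
sigma_true * epsilon_true = 484.564 * 0.0563803 = 27.32 MPa


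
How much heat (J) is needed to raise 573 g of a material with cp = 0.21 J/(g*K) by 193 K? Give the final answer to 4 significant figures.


Q = m * cp * dT
Q = 573 * 0.21 * 193
Q = 23220 J


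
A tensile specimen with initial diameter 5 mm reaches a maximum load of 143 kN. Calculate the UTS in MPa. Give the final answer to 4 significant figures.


A0 = pi*(d/2)^2 = pi*(5/2)^2 = 19.635 mm^2
UTS = F_max / A0 = 143*1000 / 19.635
UTS = 7283 MPa


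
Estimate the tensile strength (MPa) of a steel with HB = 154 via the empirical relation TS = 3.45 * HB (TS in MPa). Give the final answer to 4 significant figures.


TS (MPa) = 3.45 * HB
TS = 3.45 * 154
TS = 531.3 MPa


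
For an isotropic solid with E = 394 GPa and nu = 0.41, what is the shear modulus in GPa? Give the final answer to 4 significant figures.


G = E / (2*(1+nu))
G = 394 / (2*(1+0.41))
G = 139.7 GPa


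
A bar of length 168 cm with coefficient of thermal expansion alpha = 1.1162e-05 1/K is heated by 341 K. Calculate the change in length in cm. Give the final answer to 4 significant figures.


dL = L0 * alpha * dT
dL = 168 * 1.1162e-05 * 341
dL = 0.6394 cm


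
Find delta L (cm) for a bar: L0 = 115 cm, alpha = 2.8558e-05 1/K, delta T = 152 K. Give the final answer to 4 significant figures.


dL = L0 * alpha * dT
dL = 115 * 2.8558e-05 * 152
dL = 0.4992 cm


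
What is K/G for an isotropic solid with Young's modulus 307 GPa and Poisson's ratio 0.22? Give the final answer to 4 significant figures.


G = E / (2*(1+nu))
G = 307 / (2*(1+0.22)) = 125.82 GPa
K = E / (3*(1-2*nu))
K = 307 / (3*(1-2*0.22)) = 182.738 GPa
K/G = 182.738 / 125.82 = 1.452


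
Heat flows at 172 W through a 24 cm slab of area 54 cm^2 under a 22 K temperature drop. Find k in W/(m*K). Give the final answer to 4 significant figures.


k = Q*L / (A*dT)
L = 0.24 m, A = 5.4e-03 m^2
k = 172 * 0.24 / (5.4e-03 * 22)
k = 347.5 W/(m*K)


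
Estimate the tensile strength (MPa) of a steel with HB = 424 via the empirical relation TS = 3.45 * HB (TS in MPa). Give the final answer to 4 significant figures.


TS (MPa) = 3.45 * HB
TS = 3.45 * 424
TS = 1463 MPa


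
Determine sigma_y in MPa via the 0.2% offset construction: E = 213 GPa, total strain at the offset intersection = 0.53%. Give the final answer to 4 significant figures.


Offset strain = 0.002
Elastic strain at yield = total_strain - offset = 5.3e-03 - 0.002 = 3.3e-03
sigma_y = E * elastic_strain = 213000 * 3.3e-03
sigma_y = 702.9 MPa


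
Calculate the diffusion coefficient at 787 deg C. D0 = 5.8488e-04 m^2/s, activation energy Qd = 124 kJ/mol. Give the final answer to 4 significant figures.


D = D0 * exp(-Qd / (R*T))
T = 1060.15 K
D = 5.8488e-04 * exp(-124e3 / (8.314 * 1060.15))
D = 4.542e-10 m^2/s


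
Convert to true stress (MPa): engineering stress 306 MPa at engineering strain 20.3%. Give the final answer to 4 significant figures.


sigma_true = sigma_eng * (1 + epsilon_eng)
sigma_true = 306 * (1 + 0.203)
sigma_true = 368.1 MPa


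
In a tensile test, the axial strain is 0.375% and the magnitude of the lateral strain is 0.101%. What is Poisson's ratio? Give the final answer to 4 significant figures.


nu = -epsilon_lat / epsilon_axial
Lateral strain is contraction (negative), so using magnitudes:
nu = 0.101 / 0.375
nu = 0.2693


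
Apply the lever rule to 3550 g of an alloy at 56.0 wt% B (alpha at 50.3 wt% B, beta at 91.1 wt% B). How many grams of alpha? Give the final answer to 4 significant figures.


f_alpha = (C_beta - C0) / (C_beta - C_alpha)
f_alpha = (91.1 - 56.0) / (91.1 - 50.3) = 0.860294
m_alpha = f_alpha * m_total = 0.860294 * 3550 = 3054 g


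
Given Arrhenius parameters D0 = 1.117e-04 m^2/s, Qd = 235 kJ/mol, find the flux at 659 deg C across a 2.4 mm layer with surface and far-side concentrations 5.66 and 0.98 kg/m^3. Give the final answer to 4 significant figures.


Step 1: D = D0 * exp(-Qd/(R*T))
T = 659 + 273.15 = 932.15 K
D = 1.117e-04 * exp(-235e3 / (8.314 * 932.15)) = 7.56738e-18 m^2/s
Step 2: J = D * (C1 - C2) / dx
J = 7.56738e-18 * (5.66 - 0.98) / 2.4e-03
J = 1.476e-14 kg/(m^2*s)


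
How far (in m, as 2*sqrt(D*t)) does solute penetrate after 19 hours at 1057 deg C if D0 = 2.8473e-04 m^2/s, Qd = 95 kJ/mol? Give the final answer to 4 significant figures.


Step 1: D = D0 * exp(-Qd/(R*T))
T = 1330.15 K
D = 2.8473e-04 * exp(-95e3 / (8.314 * 1330.15)) = 5.29265e-08 m^2/s
Step 2: L = 2*sqrt(D*t)
t = 19 h = 68400 s
L = 2*sqrt(5.29265e-08 * 68400) = 0.1203 m


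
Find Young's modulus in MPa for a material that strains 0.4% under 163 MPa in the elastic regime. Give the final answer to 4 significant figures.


E = sigma / epsilon
epsilon = 0.4% = 4e-03
E = 163 / 4e-03
E = 40750 MPa


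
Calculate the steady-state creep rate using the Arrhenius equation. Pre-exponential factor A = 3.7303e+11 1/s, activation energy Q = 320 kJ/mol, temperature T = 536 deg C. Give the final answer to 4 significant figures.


rate = A * exp(-Q / (R*T))
T = 536 + 273.15 = 809.15 K
rate = 3.7303e+11 * exp(-320e3 / (8.314 * 809.15))
rate = 8.192e-10 1/s


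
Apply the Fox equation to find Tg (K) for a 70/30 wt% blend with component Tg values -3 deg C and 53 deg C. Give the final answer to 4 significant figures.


1/Tg = w1/Tg1 + w2/Tg2 (in Kelvin)
Tg1 = 270.15 K, Tg2 = 326.15 K
1/Tg = 0.7/270.15 + 0.3/326.15
Tg = 284.8 K


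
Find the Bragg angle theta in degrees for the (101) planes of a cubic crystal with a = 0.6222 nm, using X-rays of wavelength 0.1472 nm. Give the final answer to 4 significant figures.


d = a / sqrt(h^2+k^2+l^2)
d = 0.6222 / sqrt(2) = 0.439962 nm
lambda = 2*d*sin(theta)  =>  sin(theta) = lambda / (2*d)
sin(theta) = 0.1472 / (2 * 0.439962) = 0.167287
theta = 9.63 deg


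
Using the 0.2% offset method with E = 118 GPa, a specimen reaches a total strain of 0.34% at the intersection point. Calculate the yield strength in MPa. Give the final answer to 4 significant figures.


Offset strain = 0.002
Elastic strain at yield = total_strain - offset = 3.4e-03 - 0.002 = 1.4e-03
sigma_y = E * elastic_strain = 118000 * 1.4e-03
sigma_y = 165.2 MPa


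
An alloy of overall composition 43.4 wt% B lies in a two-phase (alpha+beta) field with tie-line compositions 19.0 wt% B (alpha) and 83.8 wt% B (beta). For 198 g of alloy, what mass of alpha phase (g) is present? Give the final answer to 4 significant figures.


f_alpha = (C_beta - C0) / (C_beta - C_alpha)
f_alpha = (83.8 - 43.4) / (83.8 - 19.0) = 0.623457
m_alpha = f_alpha * m_total = 0.623457 * 198 = 123.4 g


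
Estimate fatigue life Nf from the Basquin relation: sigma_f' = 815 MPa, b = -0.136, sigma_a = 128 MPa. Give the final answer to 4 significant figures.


sigma_a = sigma_f' * (2*Nf)^b
2*Nf = (sigma_a / sigma_f')^(1/b)
2*Nf = (128 / 815)^(1/-0.136)
2*Nf = 815417
Nf = 407700 cycles


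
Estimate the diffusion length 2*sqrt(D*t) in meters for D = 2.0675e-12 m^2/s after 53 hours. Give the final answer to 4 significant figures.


t = 53 hr = 190800 s
Diffusion length = 2*sqrt(D*t)
= 2*sqrt(2.0675e-12 * 190800)
= 1.256e-03 m


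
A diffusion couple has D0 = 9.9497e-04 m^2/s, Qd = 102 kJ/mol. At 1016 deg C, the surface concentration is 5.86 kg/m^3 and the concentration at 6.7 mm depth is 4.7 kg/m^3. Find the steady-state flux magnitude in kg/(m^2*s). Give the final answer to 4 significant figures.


Step 1: D = D0 * exp(-Qd/(R*T))
T = 1016 + 273.15 = 1289.15 K
D = 9.9497e-04 * exp(-102e3 / (8.314 * 1289.15)) = 7.32414e-08 m^2/s
Step 2: J = D * (C1 - C2) / dx
J = 7.32414e-08 * (5.86 - 4.7) / 6.7e-03
J = 1.268e-05 kg/(m^2*s)


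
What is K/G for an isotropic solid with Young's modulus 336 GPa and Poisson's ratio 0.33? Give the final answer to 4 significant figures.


G = E / (2*(1+nu))
G = 336 / (2*(1+0.33)) = 126.316 GPa
K = E / (3*(1-2*nu))
K = 336 / (3*(1-2*0.33)) = 329.412 GPa
K/G = 329.412 / 126.316 = 2.608


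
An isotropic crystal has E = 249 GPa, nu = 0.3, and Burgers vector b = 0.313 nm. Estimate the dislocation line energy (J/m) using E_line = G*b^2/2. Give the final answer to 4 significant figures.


Step 1: G = E / (2*(1+nu))
G = 249 / (2*(1+0.3)) = 95.7692 GPa = 9.57692e+10 Pa
Step 2: E_line = G*b^2/2
b = 0.313 nm = 3.13e-10 m
E_line = 0.5 * 9.57692e+10 * (3.13e-10)^2 = 4.691e-09 J/m


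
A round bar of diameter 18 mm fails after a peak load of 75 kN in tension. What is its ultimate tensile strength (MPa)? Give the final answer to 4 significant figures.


A0 = pi*(d/2)^2 = pi*(18/2)^2 = 254.469 mm^2
UTS = F_max / A0 = 75*1000 / 254.469
UTS = 294.7 MPa


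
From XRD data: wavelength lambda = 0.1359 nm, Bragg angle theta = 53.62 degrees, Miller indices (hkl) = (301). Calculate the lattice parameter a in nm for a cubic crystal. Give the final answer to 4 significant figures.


d = lambda / (2*sin(theta))
d = 0.1359 / (2*sin(53.62 deg))
d = 0.0843994 nm
a = d * sqrt(h^2+k^2+l^2) = 0.0843994 * sqrt(10)
a = 0.2669 nm


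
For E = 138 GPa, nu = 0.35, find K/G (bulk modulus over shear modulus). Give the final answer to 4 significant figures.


G = E / (2*(1+nu))
G = 138 / (2*(1+0.35)) = 51.1111 GPa
K = E / (3*(1-2*nu))
K = 138 / (3*(1-2*0.35)) = 153.333 GPa
K/G = 153.333 / 51.1111 = 3


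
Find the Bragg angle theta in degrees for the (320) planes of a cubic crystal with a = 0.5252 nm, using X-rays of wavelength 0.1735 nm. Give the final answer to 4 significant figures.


d = a / sqrt(h^2+k^2+l^2)
d = 0.5252 / sqrt(13) = 0.145664 nm
lambda = 2*d*sin(theta)  =>  sin(theta) = lambda / (2*d)
sin(theta) = 0.1735 / (2 * 0.145664) = 0.595548
theta = 36.55 deg


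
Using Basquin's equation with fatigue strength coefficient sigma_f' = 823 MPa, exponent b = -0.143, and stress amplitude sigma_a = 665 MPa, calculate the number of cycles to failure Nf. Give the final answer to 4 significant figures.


sigma_a = sigma_f' * (2*Nf)^b
2*Nf = (sigma_a / sigma_f')^(1/b)
2*Nf = (665 / 823)^(1/-0.143)
2*Nf = 4.44017
Nf = 2.22 cycles


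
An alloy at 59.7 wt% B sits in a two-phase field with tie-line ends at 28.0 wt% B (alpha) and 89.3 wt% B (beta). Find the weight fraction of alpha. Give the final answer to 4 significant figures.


f_alpha = (C_beta - C0) / (C_beta - C_alpha)
f_alpha = (89.3 - 59.7) / (89.3 - 28.0)
f_alpha = 0.4829


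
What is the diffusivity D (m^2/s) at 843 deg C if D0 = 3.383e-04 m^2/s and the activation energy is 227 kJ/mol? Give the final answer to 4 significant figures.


D = D0 * exp(-Qd / (R*T))
T = 1116.15 K
D = 3.383e-04 * exp(-227e3 / (8.314 * 1116.15))
D = 8.046e-15 m^2/s


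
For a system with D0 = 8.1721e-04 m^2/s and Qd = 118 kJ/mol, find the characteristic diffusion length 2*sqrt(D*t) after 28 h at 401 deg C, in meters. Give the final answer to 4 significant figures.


Step 1: D = D0 * exp(-Qd/(R*T))
T = 674.15 K
D = 8.1721e-04 * exp(-118e3 / (8.314 * 674.15)) = 5.87626e-13 m^2/s
Step 2: L = 2*sqrt(D*t)
t = 28 h = 100800 s
L = 2*sqrt(5.87626e-13 * 100800) = 4.868e-04 m


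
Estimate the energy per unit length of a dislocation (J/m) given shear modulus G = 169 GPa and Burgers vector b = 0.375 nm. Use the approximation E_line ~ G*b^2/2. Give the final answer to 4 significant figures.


E = G*b^2/2
b = 0.375 nm = 3.75e-10 m
G = 169 GPa = 1.69e+11 Pa
E = 0.5 * 1.69e+11 * (3.75e-10)^2
E = 1.188e-08 J/m


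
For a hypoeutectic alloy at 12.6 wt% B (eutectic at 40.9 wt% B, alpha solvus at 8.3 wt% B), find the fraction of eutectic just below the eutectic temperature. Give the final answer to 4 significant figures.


f_primary = (C_e - C0) / (C_e - C_alpha_max)
f_primary = (40.9 - 12.6) / (40.9 - 8.3)
f_primary = 0.868098
f_eutectic = 1 - 0.868098 = 0.1319


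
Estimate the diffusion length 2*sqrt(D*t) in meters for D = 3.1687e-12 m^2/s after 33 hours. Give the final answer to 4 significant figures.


t = 33 hr = 118800 s
Diffusion length = 2*sqrt(D*t)
= 2*sqrt(3.1687e-12 * 118800)
= 1.227e-03 m


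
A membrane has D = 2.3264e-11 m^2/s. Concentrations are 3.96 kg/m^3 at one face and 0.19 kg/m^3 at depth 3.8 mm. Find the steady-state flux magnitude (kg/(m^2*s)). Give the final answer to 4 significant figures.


J = -D * (dC/dx) = D * (C1 - C2) / dx
J = 2.3264e-11 * (3.96 - 0.19) / 3.8e-03
J = 2.308e-08 kg/(m^2*s)


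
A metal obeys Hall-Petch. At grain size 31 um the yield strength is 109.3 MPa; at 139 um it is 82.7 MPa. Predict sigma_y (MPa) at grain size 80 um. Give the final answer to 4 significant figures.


sigma_y = sigma0 + k / sqrt(d)
1/sqrt(d1) = 1/sqrt(3.1e-05) = 179.605;  1/sqrt(d2) = 84.8189
k = (sigma1 - sigma2) / (1/sqrt(d1) - 1/sqrt(d2)) = (109.3 - 82.7) / (179.605 - 84.8189) = 0.280631 MPa*m^0.5
sigma0 = sigma1 - k/sqrt(d1) = 109.3 - 0.280631*179.605 = 58.8972 MPa
sigma_y(d3) = 58.8972 + 0.280631 / sqrt(8e-05) = 90.27 MPa


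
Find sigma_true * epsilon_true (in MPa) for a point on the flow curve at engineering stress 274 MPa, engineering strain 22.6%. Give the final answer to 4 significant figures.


sigma_true = sigma_eng * (1 + epsilon_eng)
sigma_true = 274 * (1 + 0.226) = 335.924 MPa
epsilon_true = ln(1 + epsilon_eng)
epsilon_true = ln(1 + 0.226) = 0.203757
sigma_true * epsilon_true = 335.924 * 0.203757 = 68.45 MPa


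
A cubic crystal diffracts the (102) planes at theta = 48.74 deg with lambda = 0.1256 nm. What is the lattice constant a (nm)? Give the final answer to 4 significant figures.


d = lambda / (2*sin(theta))
d = 0.1256 / (2*sin(48.74 deg))
d = 0.0835412 nm
a = d * sqrt(h^2+k^2+l^2) = 0.0835412 * sqrt(5)
a = 0.1868 nm


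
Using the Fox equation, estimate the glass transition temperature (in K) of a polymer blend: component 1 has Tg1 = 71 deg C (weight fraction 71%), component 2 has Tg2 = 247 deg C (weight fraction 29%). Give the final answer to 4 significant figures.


1/Tg = w1/Tg1 + w2/Tg2 (in Kelvin)
Tg1 = 344.15 K, Tg2 = 520.15 K
1/Tg = 0.71/344.15 + 0.29/520.15
Tg = 381.6 K


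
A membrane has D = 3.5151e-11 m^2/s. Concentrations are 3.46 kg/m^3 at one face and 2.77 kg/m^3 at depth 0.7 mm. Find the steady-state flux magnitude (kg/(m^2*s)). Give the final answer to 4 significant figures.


J = -D * (dC/dx) = D * (C1 - C2) / dx
J = 3.5151e-11 * (3.46 - 2.77) / 7e-04
J = 3.465e-08 kg/(m^2*s)


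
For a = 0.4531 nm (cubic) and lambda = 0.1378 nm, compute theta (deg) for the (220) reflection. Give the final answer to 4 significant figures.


d = a / sqrt(h^2+k^2+l^2)
d = 0.4531 / sqrt(8) = 0.160195 nm
lambda = 2*d*sin(theta)  =>  sin(theta) = lambda / (2*d)
sin(theta) = 0.1378 / (2 * 0.160195) = 0.430101
theta = 25.47 deg


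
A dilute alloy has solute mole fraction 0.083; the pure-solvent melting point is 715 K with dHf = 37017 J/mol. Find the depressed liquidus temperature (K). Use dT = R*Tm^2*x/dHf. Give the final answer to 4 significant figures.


dT = R*Tm^2*x / dHf
dT = 8.314 * 715^2 * 0.083 / 37017
dT = 9.53013 K
T_new = 715 - 9.53013 = 705.5 K


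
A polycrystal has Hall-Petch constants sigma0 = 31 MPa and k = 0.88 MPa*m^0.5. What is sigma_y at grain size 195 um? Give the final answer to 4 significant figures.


sigma_y = sigma0 + k / sqrt(d)
d = 195 um = 1.95e-04 m
sigma_y = 31 + 0.88 / sqrt(1.95e-04)
sigma_y = 94.02 MPa


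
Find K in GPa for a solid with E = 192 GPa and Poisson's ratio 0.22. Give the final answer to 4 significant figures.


K = E / (3*(1-2*nu))
K = 192 / (3*(1-2*0.22))
K = 114.3 GPa


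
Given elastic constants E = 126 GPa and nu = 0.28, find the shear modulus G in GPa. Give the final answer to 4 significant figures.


G = E / (2*(1+nu))
G = 126 / (2*(1+0.28))
G = 49.22 GPa


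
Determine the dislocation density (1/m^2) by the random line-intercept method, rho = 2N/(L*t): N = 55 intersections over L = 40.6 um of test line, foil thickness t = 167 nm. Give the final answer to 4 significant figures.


rho = 2N / (L * t)
L = 40.6 um = 4.06e-05 m, t = 167 nm = 1.67e-07 m
rho = 2 * 55 / (4.06e-05 * 1.67e-07)
rho = 1.622e+13 1/m^2


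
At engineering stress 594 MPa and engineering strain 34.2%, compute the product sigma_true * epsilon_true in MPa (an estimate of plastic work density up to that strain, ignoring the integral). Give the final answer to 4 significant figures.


sigma_true = sigma_eng * (1 + epsilon_eng)
sigma_true = 594 * (1 + 0.342) = 797.148 MPa
epsilon_true = ln(1 + epsilon_eng)
epsilon_true = ln(1 + 0.342) = 0.294161
sigma_true * epsilon_true = 797.148 * 0.294161 = 234.5 MPa


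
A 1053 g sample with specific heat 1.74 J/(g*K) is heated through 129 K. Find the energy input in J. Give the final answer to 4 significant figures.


Q = m * cp * dT
Q = 1053 * 1.74 * 129
Q = 236400 J


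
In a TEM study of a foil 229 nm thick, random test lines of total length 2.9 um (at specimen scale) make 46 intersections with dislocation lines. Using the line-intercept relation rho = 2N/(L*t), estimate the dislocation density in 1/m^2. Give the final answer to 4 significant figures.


rho = 2N / (L * t)
L = 2.9 um = 2.9e-06 m, t = 229 nm = 2.29e-07 m
rho = 2 * 46 / (2.9e-06 * 2.29e-07)
rho = 1.385e+14 1/m^2


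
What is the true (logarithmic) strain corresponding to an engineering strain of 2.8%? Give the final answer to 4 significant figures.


epsilon_true = ln(1 + epsilon_eng)
epsilon_true = ln(1 + 0.028)
epsilon_true = 0.02762


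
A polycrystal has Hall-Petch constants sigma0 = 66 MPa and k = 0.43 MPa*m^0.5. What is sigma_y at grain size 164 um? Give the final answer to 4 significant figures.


sigma_y = sigma0 + k / sqrt(d)
d = 164 um = 1.64e-04 m
sigma_y = 66 + 0.43 / sqrt(1.64e-04)
sigma_y = 99.58 MPa


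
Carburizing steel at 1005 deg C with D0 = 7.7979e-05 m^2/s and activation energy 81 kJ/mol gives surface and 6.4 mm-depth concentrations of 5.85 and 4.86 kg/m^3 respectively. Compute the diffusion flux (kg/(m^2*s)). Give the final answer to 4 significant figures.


Step 1: D = D0 * exp(-Qd/(R*T))
T = 1005 + 273.15 = 1278.15 K
D = 7.7979e-05 * exp(-81e3 / (8.314 * 1278.15)) = 3.81593e-08 m^2/s
Step 2: J = D * (C1 - C2) / dx
J = 3.81593e-08 * (5.85 - 4.86) / 6.4e-03
J = 5.903e-06 kg/(m^2*s)


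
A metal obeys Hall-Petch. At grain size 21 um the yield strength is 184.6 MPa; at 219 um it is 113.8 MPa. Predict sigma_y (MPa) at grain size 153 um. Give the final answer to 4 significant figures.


sigma_y = sigma0 + k / sqrt(d)
1/sqrt(d1) = 1/sqrt(2.1e-05) = 218.218;  1/sqrt(d2) = 67.5737
k = (sigma1 - sigma2) / (1/sqrt(d1) - 1/sqrt(d2)) = (184.6 - 113.8) / (218.218 - 67.5737) = 0.469982 MPa*m^0.5
sigma0 = sigma1 - k/sqrt(d1) = 184.6 - 0.469982*218.218 = 82.0416 MPa
sigma_y(d3) = 82.0416 + 0.469982 / sqrt(1.53e-04) = 120 MPa


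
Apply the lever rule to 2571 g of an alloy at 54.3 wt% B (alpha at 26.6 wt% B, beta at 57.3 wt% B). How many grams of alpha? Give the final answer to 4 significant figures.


f_alpha = (C_beta - C0) / (C_beta - C_alpha)
f_alpha = (57.3 - 54.3) / (57.3 - 26.6) = 0.0977199
m_alpha = f_alpha * m_total = 0.0977199 * 2571 = 251.2 g


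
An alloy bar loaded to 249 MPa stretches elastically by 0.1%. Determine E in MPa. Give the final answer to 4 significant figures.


E = sigma / epsilon
epsilon = 0.1% = 1e-03
E = 249 / 1e-03
E = 249000 MPa


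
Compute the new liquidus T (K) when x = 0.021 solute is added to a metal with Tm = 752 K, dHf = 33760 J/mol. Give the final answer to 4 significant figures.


dT = R*Tm^2*x / dHf
dT = 8.314 * 752^2 * 0.021 / 33760
dT = 2.92457 K
T_new = 752 - 2.92457 = 749.1 K


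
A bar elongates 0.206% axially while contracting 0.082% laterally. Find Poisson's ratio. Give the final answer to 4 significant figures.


nu = -epsilon_lat / epsilon_axial
Lateral strain is contraction (negative), so using magnitudes:
nu = 0.082 / 0.206
nu = 0.3981


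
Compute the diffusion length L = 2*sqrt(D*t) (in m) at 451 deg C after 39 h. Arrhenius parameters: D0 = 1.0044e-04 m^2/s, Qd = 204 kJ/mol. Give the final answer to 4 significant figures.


Step 1: D = D0 * exp(-Qd/(R*T))
T = 724.15 K
D = 1.0044e-04 * exp(-204e3 / (8.314 * 724.15)) = 1.93364e-19 m^2/s
Step 2: L = 2*sqrt(D*t)
t = 39 h = 140400 s
L = 2*sqrt(1.93364e-19 * 140400) = 3.295e-07 m


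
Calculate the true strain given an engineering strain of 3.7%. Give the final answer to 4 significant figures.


epsilon_true = ln(1 + epsilon_eng)
epsilon_true = ln(1 + 0.037)
epsilon_true = 0.03633


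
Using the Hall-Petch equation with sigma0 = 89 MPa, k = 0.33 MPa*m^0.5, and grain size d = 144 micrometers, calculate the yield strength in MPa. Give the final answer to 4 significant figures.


sigma_y = sigma0 + k / sqrt(d)
d = 144 um = 1.44e-04 m
sigma_y = 89 + 0.33 / sqrt(1.44e-04)
sigma_y = 116.5 MPa


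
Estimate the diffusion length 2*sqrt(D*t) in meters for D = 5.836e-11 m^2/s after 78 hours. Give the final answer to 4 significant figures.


t = 78 hr = 280800 s
Diffusion length = 2*sqrt(D*t)
= 2*sqrt(5.836e-11 * 280800)
= 8.096e-03 m


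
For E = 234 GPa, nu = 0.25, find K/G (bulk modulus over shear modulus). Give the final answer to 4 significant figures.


G = E / (2*(1+nu))
G = 234 / (2*(1+0.25)) = 93.6 GPa
K = E / (3*(1-2*nu))
K = 234 / (3*(1-2*0.25)) = 156 GPa
K/G = 156 / 93.6 = 1.667


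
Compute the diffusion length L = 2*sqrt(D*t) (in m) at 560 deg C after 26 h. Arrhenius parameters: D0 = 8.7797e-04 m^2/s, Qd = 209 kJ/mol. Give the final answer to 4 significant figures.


Step 1: D = D0 * exp(-Qd/(R*T))
T = 833.15 K
D = 8.7797e-04 * exp(-209e3 / (8.314 * 833.15)) = 6.91315e-17 m^2/s
Step 2: L = 2*sqrt(D*t)
t = 26 h = 93600 s
L = 2*sqrt(6.91315e-17 * 93600) = 5.088e-06 m


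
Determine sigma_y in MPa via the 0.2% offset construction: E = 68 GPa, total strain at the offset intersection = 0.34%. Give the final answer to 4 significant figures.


Offset strain = 0.002
Elastic strain at yield = total_strain - offset = 3.4e-03 - 0.002 = 1.4e-03
sigma_y = E * elastic_strain = 68000 * 1.4e-03
sigma_y = 95.2 MPa


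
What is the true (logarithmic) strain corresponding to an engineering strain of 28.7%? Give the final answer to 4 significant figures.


epsilon_true = ln(1 + epsilon_eng)
epsilon_true = ln(1 + 0.287)
epsilon_true = 0.2523


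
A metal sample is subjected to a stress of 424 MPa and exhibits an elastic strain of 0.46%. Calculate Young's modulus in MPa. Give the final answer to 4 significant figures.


E = sigma / epsilon
epsilon = 0.46% = 4.6e-03
E = 424 / 4.6e-03
E = 92170 MPa


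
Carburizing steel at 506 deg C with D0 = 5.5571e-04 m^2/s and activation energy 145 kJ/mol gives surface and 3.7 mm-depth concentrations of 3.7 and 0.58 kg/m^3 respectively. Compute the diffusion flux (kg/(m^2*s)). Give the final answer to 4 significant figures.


Step 1: D = D0 * exp(-Qd/(R*T))
T = 506 + 273.15 = 779.15 K
D = 5.5571e-04 * exp(-145e3 / (8.314 * 779.15)) = 1.05589e-13 m^2/s
Step 2: J = D * (C1 - C2) / dx
J = 1.05589e-13 * (3.7 - 0.58) / 3.7e-03
J = 8.904e-11 kg/(m^2*s)


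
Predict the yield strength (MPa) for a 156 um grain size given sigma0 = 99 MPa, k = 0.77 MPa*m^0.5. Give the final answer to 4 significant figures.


sigma_y = sigma0 + k / sqrt(d)
d = 156 um = 1.56e-04 m
sigma_y = 99 + 0.77 / sqrt(1.56e-04)
sigma_y = 160.6 MPa


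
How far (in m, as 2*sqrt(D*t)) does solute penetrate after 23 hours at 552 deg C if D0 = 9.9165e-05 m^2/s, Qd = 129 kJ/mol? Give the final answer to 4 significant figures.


Step 1: D = D0 * exp(-Qd/(R*T))
T = 825.15 K
D = 9.9165e-05 * exp(-129e3 / (8.314 * 825.15)) = 6.76005e-13 m^2/s
Step 2: L = 2*sqrt(D*t)
t = 23 h = 82800 s
L = 2*sqrt(6.76005e-13 * 82800) = 4.732e-04 m


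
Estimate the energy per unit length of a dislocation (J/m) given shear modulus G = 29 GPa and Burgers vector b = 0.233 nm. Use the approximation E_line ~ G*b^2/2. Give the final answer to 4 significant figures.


E = G*b^2/2
b = 0.233 nm = 2.33e-10 m
G = 29 GPa = 2.9e+10 Pa
E = 0.5 * 2.9e+10 * (2.33e-10)^2
E = 7.872e-10 J/m


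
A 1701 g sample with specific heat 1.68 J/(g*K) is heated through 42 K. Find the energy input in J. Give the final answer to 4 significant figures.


Q = m * cp * dT
Q = 1701 * 1.68 * 42
Q = 120000 J


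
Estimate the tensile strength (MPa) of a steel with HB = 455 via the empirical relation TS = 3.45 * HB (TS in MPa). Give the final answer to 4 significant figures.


TS (MPa) = 3.45 * HB
TS = 3.45 * 455
TS = 1570 MPa


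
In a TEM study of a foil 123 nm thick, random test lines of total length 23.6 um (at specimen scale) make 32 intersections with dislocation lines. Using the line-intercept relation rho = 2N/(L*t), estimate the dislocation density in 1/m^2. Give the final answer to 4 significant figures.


rho = 2N / (L * t)
L = 23.6 um = 2.36e-05 m, t = 123 nm = 1.23e-07 m
rho = 2 * 32 / (2.36e-05 * 1.23e-07)
rho = 2.205e+13 1/m^2


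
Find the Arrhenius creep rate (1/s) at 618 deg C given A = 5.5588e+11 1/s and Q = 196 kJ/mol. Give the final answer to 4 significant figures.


rate = A * exp(-Q / (R*T))
T = 618 + 273.15 = 891.15 K
rate = 5.5588e+11 * exp(-196e3 / (8.314 * 891.15))
rate = 1.803 1/s


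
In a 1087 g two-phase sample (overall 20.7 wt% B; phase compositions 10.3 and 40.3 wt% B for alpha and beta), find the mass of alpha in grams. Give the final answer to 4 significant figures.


f_alpha = (C_beta - C0) / (C_beta - C_alpha)
f_alpha = (40.3 - 20.7) / (40.3 - 10.3) = 0.653333
m_alpha = f_alpha * m_total = 0.653333 * 1087 = 710.2 g


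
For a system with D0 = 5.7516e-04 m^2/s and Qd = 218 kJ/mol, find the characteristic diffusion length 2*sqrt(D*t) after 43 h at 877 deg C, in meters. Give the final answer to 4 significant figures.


Step 1: D = D0 * exp(-Qd/(R*T))
T = 1150.15 K
D = 5.7516e-04 * exp(-218e3 / (8.314 * 1150.15)) = 7.22523e-14 m^2/s
Step 2: L = 2*sqrt(D*t)
t = 43 h = 154800 s
L = 2*sqrt(7.22523e-14 * 154800) = 2.115e-04 m
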